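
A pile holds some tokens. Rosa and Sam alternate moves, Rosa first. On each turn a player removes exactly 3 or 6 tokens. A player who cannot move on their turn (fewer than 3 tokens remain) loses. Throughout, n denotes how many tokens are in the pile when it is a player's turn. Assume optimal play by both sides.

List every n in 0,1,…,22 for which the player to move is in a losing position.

0, 1, 2, 9, 10, 11, 18, 19, 20

Classify positions by backward induction: terminal positions (no move available) are L. From any other position, the mover wins iff some move reaches an L.
n=0: no move → L
n=1: no move → L
n=2: no move → L
n=3: W (go to 0, an L position)
n=4: W (go to 1, an L position)
n=5: W (go to 2, an L position)
n=6: W (go to 0, an L position)
n=7: W (go to 1, an L position)
n=8: W (go to 2, an L position)
n=9: L (options 6(W), 3(W) are all W)
n=10: L (options 7(W), 4(W) are all W)
n=11: L (options 8(W), 5(W) are all W)
n=12: W (go to 9, an L position)
n=13: W (go to 10, an L position)
n=14: W (go to 11, an L position)
n=15: W (go to 9, an L position)
n=16: W (go to 10, an L position)
n=17: W (go to 11, an L position)
n=18: L (options 15(W), 12(W) are all W)
n=19: L (options 16(W), 13(W) are all W)
n=20: L (options 17(W), 14(W) are all W)
n=21: W (go to 18, an L position)
n=22: W (go to 19, an L position)
Reading off the rows marked L gives the requested list; there are 9 such values of n.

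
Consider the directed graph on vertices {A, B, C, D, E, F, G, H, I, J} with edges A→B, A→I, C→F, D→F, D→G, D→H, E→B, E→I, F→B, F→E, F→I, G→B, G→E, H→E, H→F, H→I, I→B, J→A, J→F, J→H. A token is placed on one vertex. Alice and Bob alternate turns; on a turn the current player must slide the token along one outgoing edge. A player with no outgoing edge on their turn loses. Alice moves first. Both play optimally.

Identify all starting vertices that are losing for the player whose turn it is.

B, C, H

Use the standard recursion: the mover loses at a terminal position; elsewhere, the mover wins exactly when some move hands the opponent an L position.
Every edge goes from a vertex to one that appears earlier in the order B, I, E, F, G, H, A, J, C, D, so processing vertices in that order labels each vertex after all of its successors.
B: no outgoing edge → L
I: →B(L), so W
E: →B(L), so W
F: →B(L), so W
G: →B(L), so W
H: →F(W), E(W), I(W) — all W, so L
A: →B(L), so W
J: →H(L), so W
C: →F(W) only, which is W, so L
D: →H(L), so W
Reading off the rows marked L gives the requested list; there are 3 such vertices.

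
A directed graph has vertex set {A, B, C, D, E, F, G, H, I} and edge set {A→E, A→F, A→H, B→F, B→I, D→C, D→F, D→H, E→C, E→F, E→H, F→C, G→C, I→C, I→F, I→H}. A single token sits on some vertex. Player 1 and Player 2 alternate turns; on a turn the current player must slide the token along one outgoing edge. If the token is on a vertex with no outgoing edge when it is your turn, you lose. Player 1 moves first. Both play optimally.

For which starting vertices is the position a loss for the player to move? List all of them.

B, C, H

Compute win/loss labels from the base case upward. A position with no move is L. Any other position is W if it can reach an L in one move, else L.
Every edge goes from a vertex to one that appears earlier in the order H, C, F, I, E, G, A, D, B, so processing vertices in that order labels each vertex after all of its successors.
H: no outgoing edge → L
C: no outgoing edge → L
F: W (go to C, an L position)
I: W (go to C, an L position)
E: W (go to C, an L position)
G: W (go to C, an L position)
A: W (go to H, an L position)
D: W (go to C, an L position)
B: L (options I(W), F(W) are all W)
The losing starting vertices are exactly the entries labelled L in this table (3 of them).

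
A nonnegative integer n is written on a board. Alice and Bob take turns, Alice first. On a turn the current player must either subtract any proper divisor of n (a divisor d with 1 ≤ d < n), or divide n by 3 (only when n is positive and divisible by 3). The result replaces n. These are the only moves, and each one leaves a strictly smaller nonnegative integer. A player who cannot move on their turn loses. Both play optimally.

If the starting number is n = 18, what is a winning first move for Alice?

Work bottom-up. With no move the player to move loses. Otherwise the position is W if at least one move leads to an L position for the opponent, and L if every move leads to a W.
n=0: no move → L
n=1: no move → L
n=2: W (go to 1, an L position)
n=3: W (go to 1, an L position)
n=4: L (options 2(W), 3(W) are all W)
n=5: W (go to 4, an L position)
n=6: W (go to 4, an L position)
n=7: L (sole option 6(W) is W)
n=8: W (go to 4, an L position)
n=9: L (options 3(W), 6(W), 8(W) are all W)
n=10: W (go to 9, an L position)
n=11: L (sole option 10(W) is W)
n=12: W (go to 4, an L position)
n=13: L (sole option 12(W) is W)
n=14: W (go to 7, an L position)
n=15: L (options 5(W), 10(W), 12(W), 14(W) are all W)
n=16: W (go to 15, an L position)
n=17: L (sole option 16(W) is W)
n=18: W (go to 9, an L position)
From 18, the L positions reachable in one move are: 9, 15, 17. Any move reaching one of these is winning.

Move to 9.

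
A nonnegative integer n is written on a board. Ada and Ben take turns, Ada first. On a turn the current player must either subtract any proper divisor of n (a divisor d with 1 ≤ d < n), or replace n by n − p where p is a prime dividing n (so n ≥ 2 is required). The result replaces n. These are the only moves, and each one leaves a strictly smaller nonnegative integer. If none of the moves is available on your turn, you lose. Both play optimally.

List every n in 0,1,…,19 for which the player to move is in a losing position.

Build the W/L table. Terminal = L. A non-terminal position is W if it has a move to some L; otherwise it is L.
n=0: no move → L
n=1: no move → L
n=2: W (go to 0, an L position)
n=3: W (go to 0, an L position)
n=4: L (options 2(W), 3(W) are all W)
n=5: W (go to 0, an L position)
n=6: W (go to 4, an L position)
n=7: W (go to 0, an L position)
n=8: W (go to 4, an L position)
n=9: L (options 6(W), 8(W) are all W)
n=10: W (go to 9, an L position)
n=11: W (go to 0, an L position)
n=12: W (go to 9, an L position)
n=13: W (go to 0, an L position)
n=14: L (options 7(W), 12(W), 13(W) are all W)
n=15: W (go to 14, an L position)
n=16: W (go to 14, an L position)
n=17: W (go to 0, an L position)
n=18: W (go to 9, an L position)
n=19: W (go to 0, an L position)
Reading off the rows marked L gives the requested list; there are 5 such values of n.

0, 1, 4, 9, 14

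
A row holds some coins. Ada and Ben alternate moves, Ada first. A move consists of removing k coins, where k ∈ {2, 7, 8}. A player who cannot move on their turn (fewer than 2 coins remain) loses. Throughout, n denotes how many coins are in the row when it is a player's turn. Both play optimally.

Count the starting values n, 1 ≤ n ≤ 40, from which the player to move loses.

16

Positions with no move are L. A position that does have a move is losing for the player to move precisely when every available move leads to a winning position for the opponent. Fill in the labels:
n=0: no move → L
n=1: no move → L
n=2: W (go to 0, an L position)
n=3: W (go to 1, an L position)
n=4: L (sole option 2(W) is W)
n=5: L (sole option 3(W) is W)
n=6: W (go to 4, an L position)
n=7: W (go to 5, an L position)
n=8: W (go to 1, an L position)
n=9: W (go to 1, an L position)
n=10: L (options 8(W), 3(W), 2(W) are all W)
n=11: W (go to 4, an L position)
n=12: W (go to 10, an L position)
n=13: W (go to 5, an L position)
n=14: L (options 12(W), 7(W), 6(W) are all W)
n=15: L (options 13(W), 8(W), 7(W) are all W)
n=16: W (go to 14, an L position)
n=17: W (go to 15, an L position)
n=18: W (go to 10, an L position)
n=19: L (options 17(W), 12(W), 11(W) are all W)
n=20: L (options 18(W), 13(W), 12(W) are all W)
n=21: W (go to 19, an L position)
n=22: W (go to 20, an L position)
n=23: W (go to 15, an L position)
n=24: L (options 22(W), 17(W), 16(W) are all W)
n=25: L (options 23(W), 18(W), 17(W) are all W)
n=26: W (go to 24, an L position)
n=27: W (go to 25, an L position)
n=28: W (go to 20, an L position)
n=29: L (options 27(W), 22(W), 21(W) are all W)
n=30: L (options 28(W), 23(W), 22(W) are all W)
n=31: W (go to 29, an L position)
n=32: W (go to 30, an L position)
n=33: W (go to 25, an L position)
n=34: L (options 32(W), 27(W), 26(W) are all W)
n=35: L (options 33(W), 28(W), 27(W) are all W)
n=36: W (go to 34, an L position)
n=37: W (go to 35, an L position)
n=38: W (go to 30, an L position)
n=39: L (options 37(W), 32(W), 31(W) are all W)
n=40: L (options 38(W), 33(W), 32(W) are all W)
L entries with 1 ≤ n ≤ 40 (n=0 is outside the asked range and is not counted): n = 1, 4, 5, 10, 14, 15, 19, 20, 24, 25, 29, 30, 34, 35, 39, 40; that makes 16.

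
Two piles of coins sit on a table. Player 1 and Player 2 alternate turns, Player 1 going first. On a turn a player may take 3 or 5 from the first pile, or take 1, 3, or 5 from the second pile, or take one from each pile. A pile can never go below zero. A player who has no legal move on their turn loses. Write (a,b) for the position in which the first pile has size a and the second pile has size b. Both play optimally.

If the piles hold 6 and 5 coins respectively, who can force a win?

Player 2 wins.

Build the W/L table. Terminal = L. A non-terminal position is W if it has a move to some L; otherwise it is L.
No move ever increases a pile, so every position that can arise here has a ≤ 6 and b ≤ 5; it is enough to label the cells with 0 ≤ a ≤ 6 and 0 ≤ b ≤ 5.
Every move lowers a or b (never raises either), so fill the grid row by row in increasing a, and left to right within a row: each cell's successors are then already labelled.
      b=0  b=1  b=2  b=3  b=4  b=5
a=0:    L    W    L    W    L    W
a=1:    L    W    L    W    L    W
a=2:    L    W    L    W    L    W
a=3:    W    W    W    W    W    W
a=4:    W    L    W    L    W    L
a=5:    W    L    W    L    W    L
a=6:    W    L    W    L    W    L
Cells with no legal move (terminal, hence L): (0,0), (1,0), (2,0).
The remaining L cells, each justified by listing all of its moves:
(0,2): L (sole option (0,1)(W) is W)
(0,4): L (options (0,3)(W), (0,1)(W) are all W)
(1,2): L (options (1,1)(W), (0,1)(W) are all W)
(1,4): L (options (1,3)(W), (1,1)(W), (0,3)(W) are all W)
(2,2): L (options (2,1)(W), (1,1)(W) are all W)
(2,4): L (options (2,3)(W), (2,1)(W), (1,3)(W) are all W)
(4,1): L (options (1,1)(W), (4,0)(W), (3,0)(W) are all W)
(4,3): L (options (1,3)(W), (4,2)(W), (4,0)(W), (3,2)(W) are all W)
(4,5): L (options (1,5)(W), (4,4)(W), (4,2)(W), (4,0)(W), (3,4)(W) are all W)
(5,1): L (options (2,1)(W), (0,1)(W), (5,0)(W), (4,0)(W) are all W)
(5,3): L (options (2,3)(W), (0,3)(W), (5,2)(W), (5,0)(W), (4,2)(W) are all W)
(5,5): L (options (2,5)(W), (0,5)(W), (5,4)(W), (5,2)(W), (5,0)(W), (4,4)(W) are all W)
(6,1): L (options (3,1)(W), (1,1)(W), (6,0)(W), (5,0)(W) are all W)
(6,3): L (options (3,3)(W), (1,3)(W), (6,2)(W), (6,0)(W), (5,2)(W) are all W)
(6,5): L (options (3,5)(W), (1,5)(W), (6,4)(W), (6,2)(W), (6,0)(W), (5,4)(W) are all W)
Every other cell has at least one move into one of the L cells above, so it is W.
The starting position (6,5) is L: whatever Player 1 does, the opponent receives a W position.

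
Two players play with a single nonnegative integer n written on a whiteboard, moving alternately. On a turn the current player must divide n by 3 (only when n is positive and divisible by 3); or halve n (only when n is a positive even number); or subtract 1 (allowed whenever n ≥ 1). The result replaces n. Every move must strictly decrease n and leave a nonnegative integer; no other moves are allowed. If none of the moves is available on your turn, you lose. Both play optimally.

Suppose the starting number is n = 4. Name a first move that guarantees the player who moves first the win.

Work bottom-up. With no move the player to move loses. Otherwise the position is W if at least one move leads to an L position for the opponent, and L if every move leads to a W.
n=0: no move → L
n=1: can move to 0, which is L ⇒ W
n=2: the only move is to 1(W), a W ⇒ L
n=3: can move to 2, which is L ⇒ W
n=4: can move to 2, which is L ⇒ W
From 4, the L positions reachable in one move are: 2.

Move to 2.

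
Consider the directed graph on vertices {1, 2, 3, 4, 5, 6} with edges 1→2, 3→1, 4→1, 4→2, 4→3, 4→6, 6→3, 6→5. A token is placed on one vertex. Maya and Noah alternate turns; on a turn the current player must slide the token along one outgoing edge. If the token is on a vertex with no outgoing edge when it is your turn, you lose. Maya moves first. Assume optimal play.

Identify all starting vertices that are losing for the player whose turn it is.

2, 3, 5

Build the W/L table. Terminal = L. A non-terminal position is W if it has a move to some L; otherwise it is L.
Every edge goes from a vertex to one that appears earlier in the order 2, 5, 1, 3, 6, 4, so processing vertices in that order labels each vertex after all of its successors.
2: no outgoing edge → L
5: no outgoing edge → L
1: →2(L), so W
3: →1(W) only, which is W, so L
6: →3(L), so W
4: →3(L), so W
The losing starting vertices are exactly the entries labelled L in this table (3 of them).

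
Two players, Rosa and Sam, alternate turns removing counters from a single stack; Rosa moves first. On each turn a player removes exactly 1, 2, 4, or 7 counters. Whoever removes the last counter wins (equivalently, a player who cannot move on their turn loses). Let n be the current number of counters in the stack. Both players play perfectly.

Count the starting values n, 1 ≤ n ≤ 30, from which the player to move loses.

Compute win/loss labels from the base case upward. A position with no move is L. Any other position is W if it can reach an L in one move, else L.
n=0: no move → L
n=1: W (go to 0, an L position)
n=2: W (go to 0, an L position)
n=3: L (options 2(W), 1(W) are all W)
n=4: W (go to 3, an L position)
n=5: W (go to 3, an L position)
n=6: L (options 5(W), 4(W), 2(W) are all W)
n=7: W (go to 6, an L position)
n=8: W (go to 6, an L position)
n=9: L (options 8(W), 7(W), 5(W), 2(W) are all W)
n=10: W (go to 9, an L position)
n=11: W (go to 9, an L position)
n=12: L (options 11(W), 10(W), 8(W), 5(W) are all W)
n=13: W (go to 12, an L position)
n=14: W (go to 12, an L position)
n=15: L (options 14(W), 13(W), 11(W), 8(W) are all W)
n=16: W (go to 15, an L position)
n=17: W (go to 15, an L position)
n=18: L (options 17(W), 16(W), 14(W), 11(W) are all W)
n=19: W (go to 18, an L position)
n=20: W (go to 18, an L position)
n=21: L (options 20(W), 19(W), 17(W), 14(W) are all W)
n=22: W (go to 21, an L position)
n=23: W (go to 21, an L position)
n=24: L (options 23(W), 22(W), 20(W), 17(W) are all W)
n=25: W (go to 24, an L position)
n=26: W (go to 24, an L position)
n=27: L (options 26(W), 25(W), 23(W), 20(W) are all W)
n=28: W (go to 27, an L position)
n=29: W (go to 27, an L position)
n=30: L (options 29(W), 28(W), 26(W), 23(W) are all W)
L entries with 1 ≤ n ≤ 30 (n=0 is outside the asked range and is not counted): n = 3, 6, 9, 12, 15, 18, 21, 24, 27, 30; that makes 10.

10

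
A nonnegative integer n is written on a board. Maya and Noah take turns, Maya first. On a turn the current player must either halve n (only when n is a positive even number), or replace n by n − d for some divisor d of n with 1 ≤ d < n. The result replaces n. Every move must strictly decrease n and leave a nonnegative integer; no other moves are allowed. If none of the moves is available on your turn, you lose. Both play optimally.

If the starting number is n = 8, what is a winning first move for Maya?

Move to 7.

Compute win/loss labels from the base case upward. A position with no move is L. Any other position is W if it can reach an L in one move, else L.
n=0: no move → L
n=1: no move → L
n=2: can move to 1, which is L ⇒ W
n=3: the only move is to 2(W), a W ⇒ L
n=4: can move to 3, which is L ⇒ W
n=5: the only move is to 4(W), a W ⇒ L
n=6: can move to 3, which is L ⇒ W
n=7: the only move is to 6(W), a W ⇒ L
n=8: can move to 7, which is L ⇒ W
From 8, the L positions reachable in one move are: 7.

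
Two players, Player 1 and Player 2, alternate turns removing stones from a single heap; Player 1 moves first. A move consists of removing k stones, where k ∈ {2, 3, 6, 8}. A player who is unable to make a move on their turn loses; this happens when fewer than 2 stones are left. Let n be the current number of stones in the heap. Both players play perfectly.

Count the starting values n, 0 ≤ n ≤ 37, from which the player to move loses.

Positions with no move are L. A position that does have a move is losing for the player to move precisely when every available move leads to a winning position for the opponent. Fill in the labels:
n=0: no move → L
n=1: no move → L
n=2: reaches L-position 0 → W
n=3: reaches L-position 1 → W
n=4: reaches L-position 1 → W
n=5: only reaches 3(W), 2(W), all W → L
n=6: reaches L-position 0 → W
n=7: reaches L-position 5 → W
n=8: reaches L-position 5 → W
n=9: reaches L-position 1 → W
n=10: only reaches 8(W), 7(W), 4(W), 2(W), all W → L
n=11: reaches L-position 5 → W
n=12: reaches L-position 10 → W
n=13: reaches L-position 10 → W
n=14: only reaches 12(W), 11(W), 8(W), 6(W), all W → L
n=15: only reaches 13(W), 12(W), 9(W), 7(W), all W → L
n=16: reaches L-position 14 → W
n=17: reaches L-position 15 → W
n=18: reaches L-position 15 → W
n=19: only reaches 17(W), 16(W), 13(W), 11(W), all W → L
n=20: reaches L-position 14 → W
n=21: reaches L-position 19 → W
n=22: reaches L-position 19 → W
n=23: reaches L-position 15 → W
n=24: only reaches 22(W), 21(W), 18(W), 16(W), all W → L
n=25: reaches L-position 19 → W
n=26: reaches L-position 24 → W
n=27: reaches L-position 24 → W
n=28: only reaches 26(W), 25(W), 22(W), 20(W), all W → L
n=29: only reaches 27(W), 26(W), 23(W), 21(W), all W → L
n=30: reaches L-position 28 → W
n=31: reaches L-position 29 → W
n=32: reaches L-position 29 → W
n=33: only reaches 31(W), 30(W), 27(W), 25(W), all W → L
n=34: reaches L-position 28 → W
n=35: reaches L-position 33 → W
n=36: reaches L-position 33 → W
n=37: reaches L-position 29 → W
L entries with 0 ≤ n ≤ 37: n = 0, 1, 5, 10, 14, 15, 19, 24, 28, 29, 33; that makes 11.

11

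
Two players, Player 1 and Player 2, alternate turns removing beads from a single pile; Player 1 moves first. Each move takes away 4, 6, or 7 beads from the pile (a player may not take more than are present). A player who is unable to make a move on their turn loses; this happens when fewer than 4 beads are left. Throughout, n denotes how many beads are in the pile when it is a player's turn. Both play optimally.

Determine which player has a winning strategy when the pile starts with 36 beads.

Work bottom-up. With no move the player to move loses. Otherwise the position is W if at least one move leads to an L position for the opponent, and L if every move leads to a W.
n=0: no move → L
n=1: no move → L
n=2: no move → L
n=3: no move → L
n=4: W (go to 0, an L position)
n=5: W (go to 1, an L position)
n=6: W (go to 2, an L position)
n=7: W (go to 3, an L position)
n=8: W (go to 2, an L position)
n=9: W (go to 3, an L position)
n=10: W (go to 3, an L position)
n=11: L (options 7(W), 5(W), 4(W) are all W)
n=12: L (options 8(W), 6(W), 5(W) are all W)
n=13: L (options 9(W), 7(W), 6(W) are all W)
n=14: L (options 10(W), 8(W), 7(W) are all W)
n=15: W (go to 11, an L position)
n=16: W (go to 12, an L position)
n=17: W (go to 13, an L position)
n=18: W (go to 14, an L position)
n=19: W (go to 13, an L position)
n=20: W (go to 14, an L position)
n=21: W (go to 14, an L position)
n=22: L (options 18(W), 16(W), 15(W) are all W)
n=23: L (options 19(W), 17(W), 16(W) are all W)
n=24: L (options 20(W), 18(W), 17(W) are all W)
n=25: L (options 21(W), 19(W), 18(W) are all W)
n=26: W (go to 22, an L position)
n=27: W (go to 23, an L position)
n=28: W (go to 24, an L position)
n=29: W (go to 25, an L position)
n=30: W (go to 24, an L position)
n=31: W (go to 25, an L position)
n=32: W (go to 25, an L position)
n=33: L (options 29(W), 27(W), 26(W) are all W)
n=34: L (options 30(W), 28(W), 27(W) are all W)
n=35: L (options 31(W), 29(W), 28(W) are all W)
n=36: L (options 32(W), 30(W), 29(W) are all W)
Every move from 36 reaches a W position, so the mover loses.

Player 2 wins.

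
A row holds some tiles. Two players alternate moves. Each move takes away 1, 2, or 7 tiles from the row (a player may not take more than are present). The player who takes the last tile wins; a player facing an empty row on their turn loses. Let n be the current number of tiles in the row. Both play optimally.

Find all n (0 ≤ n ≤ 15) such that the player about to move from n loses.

0, 3, 6, 9, 12, 15

Classify positions by backward induction: terminal positions (no move available) are L. From any other position, the mover wins iff some move reaches an L.
n=0: no move → L
n=1: →0(L), so W
n=2: →0(L), so W
n=3: →2(W), 1(W) — all W, so L
n=4: →3(L), so W
n=5: →3(L), so W
n=6: →5(W), 4(W) — all W, so L
n=7: →6(L), so W
n=8: →6(L), so W
n=9: →8(W), 7(W), 2(W) — all W, so L
n=10: →9(L), so W
n=11: →9(L), so W
n=12: →11(W), 10(W), 5(W) — all W, so L
n=13: →12(L), so W
n=14: →12(L), so W
n=15: →14(W), 13(W), 8(W) — all W, so L
Reading off the rows marked L gives the requested list; there are 6 such values of n.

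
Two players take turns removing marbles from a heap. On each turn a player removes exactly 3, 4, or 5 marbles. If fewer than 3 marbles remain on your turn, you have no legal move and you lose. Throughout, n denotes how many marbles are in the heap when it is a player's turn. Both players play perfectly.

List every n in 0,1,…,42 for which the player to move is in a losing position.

0, 1, 2, 8, 9, 10, 16, 17, 18, 24, 25, 26, 32, 33, 34, 40, 41, 42

Classify positions by backward induction: terminal positions (no move available) are L. From any other position, the mover wins iff some move reaches an L.
n=0: no move → L
n=1: no move → L
n=2: no move → L
n=3: W (go to 0, an L position)
n=4: W (go to 1, an L position)
n=5: W (go to 2, an L position)
n=6: W (go to 2, an L position)
n=7: W (go to 2, an L position)
n=8: L (options 5(W), 4(W), 3(W) are all W)
n=9: L (options 6(W), 5(W), 4(W) are all W)
n=10: L (options 7(W), 6(W), 5(W) are all W)
n=11: W (go to 8, an L position)
n=12: W (go to 9, an L position)
n=13: W (go to 10, an L position)
n=14: W (go to 10, an L position)
n=15: W (go to 10, an L position)
n=16: L (options 13(W), 12(W), 11(W) are all W)
n=17: L (options 14(W), 13(W), 12(W) are all W)
n=18: L (options 15(W), 14(W), 13(W) are all W)
n=19: W (go to 16, an L position)
n=20: W (go to 17, an L position)
n=21: W (go to 18, an L position)
n=22: W (go to 18, an L position)
n=23: W (go to 18, an L position)
n=24: L (options 21(W), 20(W), 19(W) are all W)
n=25: L (options 22(W), 21(W), 20(W) are all W)
n=26: L (options 23(W), 22(W), 21(W) are all W)
n=27: W (go to 24, an L position)
n=28: W (go to 25, an L position)
n=29: W (go to 26, an L position)
n=30: W (go to 26, an L position)
n=31: W (go to 26, an L position)
n=32: L (options 29(W), 28(W), 27(W) are all W)
n=33: L (options 30(W), 29(W), 28(W) are all W)
n=34: L (options 31(W), 30(W), 29(W) are all W)
n=35: W (go to 32, an L position)
n=36: W (go to 33, an L position)
n=37: W (go to 34, an L position)
n=38: W (go to 34, an L position)
n=39: W (go to 34, an L position)
n=40: L (options 37(W), 36(W), 35(W) are all W)
n=41: L (options 38(W), 37(W), 36(W) are all W)
n=42: L (options 39(W), 38(W), 37(W) are all W)
Reading off the rows marked L gives the requested list; there are 18 such values of n.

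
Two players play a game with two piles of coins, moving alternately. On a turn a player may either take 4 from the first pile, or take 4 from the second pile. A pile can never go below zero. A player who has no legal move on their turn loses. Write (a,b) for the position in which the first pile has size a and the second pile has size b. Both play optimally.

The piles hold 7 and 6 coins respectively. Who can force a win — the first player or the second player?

Build the W/L table. Terminal = L. A non-terminal position is W if it has a move to some L; otherwise it is L.
No move ever increases a pile, so every position that can arise here has a ≤ 7 and b ≤ 6; it is enough to label the cells with 0 ≤ a ≤ 7 and 0 ≤ b ≤ 6.
Every move lowers a or b (never raises either), so fill the grid row by row in increasing a, and left to right within a row: each cell's successors are then already labelled.
      b=0  b=1  b=2  b=3  b=4  b=5  b=6
a=0:    L    L    L    L    W    W    W
a=1:    L    L    L    L    W    W    W
a=2:    L    L    L    L    W    W    W
a=3:    L    L    L    L    W    W    W
a=4:    W    W    W    W    L    L    L
a=5:    W    W    W    W    L    L    L
a=6:    W    W    W    W    L    L    L
a=7:    W    W    W    W    L    L    L
Cells with no legal move (terminal, hence L): (0,0), (0,1), (0,2), (0,3), (1,0), (1,1), (1,2), (1,3), (2,0), (2,1), (2,2), (2,3), (3,0), (3,1), (3,2), (3,3).
The remaining L cells, each justified by listing all of its moves:
(4,4): →(0,4)(W), (4,0)(W) — all W, so L
(4,5): →(0,5)(W), (4,1)(W) — all W, so L
(4,6): →(0,6)(W), (4,2)(W) — all W, so L
(5,4): →(1,4)(W), (5,0)(W) — all W, so L
(5,5): →(1,5)(W), (5,1)(W) — all W, so L
(5,6): →(1,6)(W), (5,2)(W) — all W, so L
(6,4): →(2,4)(W), (6,0)(W) — all W, so L
(6,5): →(2,5)(W), (6,1)(W) — all W, so L
(6,6): →(2,6)(W), (6,2)(W) — all W, so L
(7,4): →(3,4)(W), (7,0)(W) — all W, so L
(7,5): →(3,5)(W), (7,1)(W) — all W, so L
(7,6): →(3,6)(W), (7,2)(W) — all W, so L
Every other cell has at least one move into one of the L cells above, so it is W.
Every move from (7,6) reaches a W position, so the mover loses.

The second player wins.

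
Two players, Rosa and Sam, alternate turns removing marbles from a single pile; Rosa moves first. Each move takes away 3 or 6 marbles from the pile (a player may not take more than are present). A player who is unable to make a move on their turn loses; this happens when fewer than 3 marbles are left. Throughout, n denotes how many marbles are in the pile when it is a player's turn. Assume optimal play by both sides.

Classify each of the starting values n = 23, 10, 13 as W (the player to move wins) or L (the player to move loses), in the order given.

23: W, 10: L, 13: W

Compute win/loss labels from the base case upward. A position with no move is L. Any other position is W if it can reach an L in one move, else L.
n=0: no move → L
n=1: no move → L
n=2: no move → L
n=3: can move to 0, which is L ⇒ W
n=4: can move to 1, which is L ⇒ W
n=5: can move to 2, which is L ⇒ W
n=6: can move to 0, which is L ⇒ W
n=7: can move to 1, which is L ⇒ W
n=8: can move to 2, which is L ⇒ W
n=9: moves to 6(W), 3(W); every one is W ⇒ L
n=10: moves to 7(W), 4(W); every one is W ⇒ L
n=11: moves to 8(W), 5(W); every one is W ⇒ L
n=12: can move to 9, which is L ⇒ W
n=13: can move to 10, which is L ⇒ W
n=14: can move to 11, which is L ⇒ W
n=15: can move to 9, which is L ⇒ W
n=16: can move to 10, which is L ⇒ W
n=17: can move to 11, which is L ⇒ W
n=18: moves to 15(W), 12(W); every one is W ⇒ L
n=19: moves to 16(W), 13(W); every one is W ⇒ L
n=20: moves to 17(W), 14(W); every one is W ⇒ L
n=21: can move to 18, which is L ⇒ W
n=22: can move to 19, which is L ⇒ W
n=23: can move to 20, which is L ⇒ W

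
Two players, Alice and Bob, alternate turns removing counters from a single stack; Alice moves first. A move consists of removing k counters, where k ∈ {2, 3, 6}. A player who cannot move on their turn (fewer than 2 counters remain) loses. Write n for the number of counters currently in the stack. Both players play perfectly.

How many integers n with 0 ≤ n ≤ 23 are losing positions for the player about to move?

9

Label each position W (a win for the player to move) or L (a loss). A position with no legal move is L; any other position is W exactly when some move reaches an L, and L when every move reaches a W.
n=0: no move → L
n=1: no move → L
n=2: reaches L-position 0 → W
n=3: reaches L-position 1 → W
n=4: reaches L-position 1 → W
n=5: only reaches 3(W), 2(W), all W → L
n=6: reaches L-position 0 → W
n=7: reaches L-position 5 → W
n=8: reaches L-position 5 → W
n=9: only reaches 7(W), 6(W), 3(W), all W → L
n=10: only reaches 8(W), 7(W), 4(W), all W → L
n=11: reaches L-position 9 → W
n=12: reaches L-position 10 → W
n=13: reaches L-position 10 → W
n=14: only reaches 12(W), 11(W), 8(W), all W → L
n=15: reaches L-position 9 → W
n=16: reaches L-position 14 → W
n=17: reaches L-position 14 → W
n=18: only reaches 16(W), 15(W), 12(W), all W → L
n=19: only reaches 17(W), 16(W), 13(W), all W → L
n=20: reaches L-position 18 → W
n=21: reaches L-position 19 → W
n=22: reaches L-position 19 → W
n=23: only reaches 21(W), 20(W), 17(W), all W → L
L entries with 0 ≤ n ≤ 23: n = 0, 1, 5, 9, 10, 14, 18, 19, 23; that makes 9.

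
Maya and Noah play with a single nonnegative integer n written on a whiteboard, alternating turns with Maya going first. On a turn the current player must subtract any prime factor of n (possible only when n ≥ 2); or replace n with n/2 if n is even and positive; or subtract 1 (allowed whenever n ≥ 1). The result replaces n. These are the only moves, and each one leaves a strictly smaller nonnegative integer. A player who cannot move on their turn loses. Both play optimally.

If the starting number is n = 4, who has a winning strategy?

Noah wins.

Classify positions by backward induction: terminal positions (no move available) are L. From any other position, the mover wins iff some move reaches an L.
n=0: no move → L
n=1: W (go to 0, an L position)
n=2: W (go to 0, an L position)
n=3: W (go to 0, an L position)
n=4: L (options 2(W), 3(W) are all W)
Every move from 4 reaches a W position, so the mover loses.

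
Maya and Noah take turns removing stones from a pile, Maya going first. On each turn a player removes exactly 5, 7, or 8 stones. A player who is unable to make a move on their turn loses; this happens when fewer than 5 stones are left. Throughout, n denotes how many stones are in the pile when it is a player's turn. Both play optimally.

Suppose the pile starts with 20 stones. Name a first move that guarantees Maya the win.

Use the standard recursion: the mover loses at a terminal position; elsewhere, the mover wins exactly when some move hands the opponent an L position.
n=0: no move → L
n=1: no move → L
n=2: no move → L
n=3: no move → L
n=4: no move → L
n=5: can move to 0, which is L ⇒ W
n=6: can move to 1, which is L ⇒ W
n=7: can move to 2, which is L ⇒ W
n=8: can move to 3, which is L ⇒ W
n=9: can move to 4, which is L ⇒ W
n=10: can move to 3, which is L ⇒ W
n=11: can move to 4, which is L ⇒ W
n=12: can move to 4, which is L ⇒ W
n=13: moves to 8(W), 6(W), 5(W); every one is W ⇒ L
n=14: moves to 9(W), 7(W), 6(W); every one is W ⇒ L
n=15: moves to 10(W), 8(W), 7(W); every one is W ⇒ L
n=16: moves to 11(W), 9(W), 8(W); every one is W ⇒ L
n=17: moves to 12(W), 10(W), 9(W); every one is W ⇒ L
n=18: can move to 13, which is L ⇒ W
n=19: can move to 14, which is L ⇒ W
n=20: can move to 15, which is L ⇒ W
From 20, the L positions reachable in one move are: 15, 13. Any move reaching one of these is winning.

Remove 5, leaving 15.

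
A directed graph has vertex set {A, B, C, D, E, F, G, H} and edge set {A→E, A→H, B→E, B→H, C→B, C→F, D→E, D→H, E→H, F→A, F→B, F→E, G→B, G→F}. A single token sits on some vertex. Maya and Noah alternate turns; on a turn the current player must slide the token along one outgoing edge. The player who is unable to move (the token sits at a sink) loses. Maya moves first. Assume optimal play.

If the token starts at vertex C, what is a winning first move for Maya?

Move to F.

Label each position W (a win for the player to move) or L (a loss). A position with no legal move is L; any other position is W exactly when some move reaches an L, and L when every move reaches a W.
Every edge goes from a vertex to one that appears earlier in the order H, E, D, B, A, F, G, C, so processing vertices in that order labels each vertex after all of its successors.
H: no outgoing edge → L
E: →H(L), so W
D: →H(L), so W
B: →H(L), so W
A: →H(L), so W
F: →A(W), B(W), E(W) — all W, so L
G: →F(L), so W
C: →F(L), so W
From C, the L positions reachable in one move are: F.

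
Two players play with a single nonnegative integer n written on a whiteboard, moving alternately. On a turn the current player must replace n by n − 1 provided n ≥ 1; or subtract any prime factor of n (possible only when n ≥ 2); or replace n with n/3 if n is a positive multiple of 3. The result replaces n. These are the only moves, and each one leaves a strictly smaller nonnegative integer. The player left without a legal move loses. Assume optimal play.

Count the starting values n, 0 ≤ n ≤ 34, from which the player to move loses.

Build the W/L table. Terminal = L. A non-terminal position is W if it has a move to some L; otherwise it is L.
n=0: no move → L
n=1: →0(L), so W
n=2: →0(L), so W
n=3: →0(L), so W
n=4: →2(W), 3(W) — all W, so L
n=5: →0(L), so W
n=6: →4(L), so W
n=7: →0(L), so W
n=8: →6(W), 7(W) — all W, so L
n=9: →8(L), so W
n=10: →8(L), so W
n=11: →0(L), so W
n=12: →4(L), so W
n=13: →0(L), so W
n=14: →7(W), 12(W), 13(W) — all W, so L
n=15: →14(L), so W
n=16: →14(L), so W
n=17: →0(L), so W
n=18: →6(W), 15(W), 16(W), 17(W) — all W, so L
n=19: →0(L), so W
n=20: →18(L), so W
n=21: →14(L), so W
n=22: →11(W), 20(W), 21(W) — all W, so L
n=23: →0(L), so W
n=24: →8(L), so W
n=25: →20(W), 24(W) — all W, so L
n=26: →25(L), so W
n=27: →9(W), 24(W), 26(W) — all W, so L
n=28: →27(L), so W
n=29: →0(L), so W
n=30: →25(L), so W
n=31: →0(L), so W
n=32: →30(W), 31(W) — all W, so L
n=33: →22(L), so W
n=34: →32(L), so W
L entries with 0 ≤ n ≤ 34: n = 0, 4, 8, 14, 18, 22, 25, 27, 32; that makes 9.

9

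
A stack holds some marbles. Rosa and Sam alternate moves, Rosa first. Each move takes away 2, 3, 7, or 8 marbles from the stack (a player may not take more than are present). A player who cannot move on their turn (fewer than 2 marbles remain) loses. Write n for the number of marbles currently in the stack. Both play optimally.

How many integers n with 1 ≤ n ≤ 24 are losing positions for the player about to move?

9

Classify positions by backward induction: terminal positions (no move available) are L. From any other position, the mover wins iff some move reaches an L.
n=0: no move → L
n=1: no move → L
n=2: →0(L), so W
n=3: →1(L), so W
n=4: →1(L), so W
n=5: →3(W), 2(W) — all W, so L
n=6: →4(W), 3(W) — all W, so L
n=7: →5(L), so W
n=8: →6(L), so W
n=9: →6(L), so W
n=10: →8(W), 7(W), 3(W), 2(W) — all W, so L
n=11: →9(W), 8(W), 4(W), 3(W) — all W, so L
n=12: →10(L), so W
n=13: →11(L), so W
n=14: →11(L), so W
n=15: →13(W), 12(W), 8(W), 7(W) — all W, so L
n=16: →14(W), 13(W), 9(W), 8(W) — all W, so L
n=17: →15(L), so W
n=18: →16(L), so W
n=19: →16(L), so W
n=20: →18(W), 17(W), 13(W), 12(W) — all W, so L
n=21: →19(W), 18(W), 14(W), 13(W) — all W, so L
n=22: →20(L), so W
n=23: →21(L), so W
n=24: →21(L), so W
L entries with 1 ≤ n ≤ 24 (n=0 is outside the asked range and is not counted): n = 1, 5, 6, 10, 11, 15, 16, 20, 21; that makes 9.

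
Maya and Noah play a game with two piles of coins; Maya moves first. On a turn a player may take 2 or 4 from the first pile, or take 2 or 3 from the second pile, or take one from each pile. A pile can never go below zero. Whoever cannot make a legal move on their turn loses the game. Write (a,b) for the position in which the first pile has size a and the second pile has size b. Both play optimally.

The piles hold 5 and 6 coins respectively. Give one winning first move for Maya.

Label each position W (a win for the player to move) or L (a loss). A position with no legal move is L; any other position is W exactly when some move reaches an L, and L when every move reaches a W.
No move ever increases a pile, so every position that can arise here has a ≤ 5 and b ≤ 6; it is enough to label the cells with 0 ≤ a ≤ 5 and 0 ≤ b ≤ 6.
Every move lowers a or b (never raises either), so fill the grid row by row in increasing a, and left to right within a row: each cell's successors are then already labelled.
      b=0  b=1  b=2  b=3  b=4  b=5  b=6
a=0:    L    L    W    W    W    L    L
a=1:    L    W    W    W    L    L    W
a=2:    W    W    L    L    W    W    W
a=3:    W    L    L    W    W    W    L
a=4:    W    W    W    W    L    W    W
a=5:    W    W    W    L    W    W    W
Cells with no legal move (terminal, hence L): (0,0), (0,1), (1,0).
The remaining L cells, each justified by listing all of its moves:
(0,5): moves to (0,3)(W), (0,2)(W); every one is W ⇒ L
(0,6): moves to (0,4)(W), (0,3)(W); every one is W ⇒ L
(1,4): moves to (1,2)(W), (1,1)(W), (0,3)(W); every one is W ⇒ L
(1,5): moves to (1,3)(W), (1,2)(W), (0,4)(W); every one is W ⇒ L
(2,2): moves to (0,2)(W), (2,0)(W), (1,1)(W); every one is W ⇒ L
(2,3): moves to (0,3)(W), (2,1)(W), (2,0)(W), (1,2)(W); every one is W ⇒ L
(3,1): moves to (1,1)(W), (2,0)(W); every one is W ⇒ L
(3,2): moves to (1,2)(W), (3,0)(W), (2,1)(W); every one is W ⇒ L
(3,6): moves to (1,6)(W), (3,4)(W), (3,3)(W), (2,5)(W); every one is W ⇒ L
(4,4): moves to (2,4)(W), (0,4)(W), (4,2)(W), (4,1)(W), (3,3)(W); every one is W ⇒ L
(5,3): moves to (3,3)(W), (1,3)(W), (5,1)(W), (5,0)(W), (4,2)(W); every one is W ⇒ L
Every other cell has at least one move into one of the L cells above, so it is W.
From (5,6), the L positions reachable in one move are: (3,6), (5,3). Any move reaching one of these is winning.

Move to (3,6).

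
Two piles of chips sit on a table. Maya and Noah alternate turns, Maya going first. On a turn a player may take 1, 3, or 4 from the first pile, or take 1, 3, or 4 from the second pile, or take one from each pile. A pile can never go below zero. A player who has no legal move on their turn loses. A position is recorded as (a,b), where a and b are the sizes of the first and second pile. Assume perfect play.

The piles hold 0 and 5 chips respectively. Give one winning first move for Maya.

Move to (0,2).

Label each position W (a win for the player to move) or L (a loss). A position with no legal move is L; any other position is W exactly when some move reaches an L, and L when every move reaches a W.
No move ever increases a pile, so every position that can arise here has a ≤ 0 and b ≤ 5; it is enough to label the cells with 0 ≤ a ≤ 0 and 0 ≤ b ≤ 5.
Every move lowers a or b (never raises either), so fill the grid row by row in increasing a, and left to right within a row: each cell's successors are then already labelled.
      b=0  b=1  b=2  b=3  b=4  b=5
a=0:    L    W    L    W    W    W
Cells with no legal move (terminal, hence L): (0,0).
The remaining L cells, each justified by listing all of its moves:
(0,2): L (sole option (0,1)(W) is W)
Every other cell has at least one move into one of the L cells above, so it is W.
From (0,5), the L positions reachable in one move are: (0,2).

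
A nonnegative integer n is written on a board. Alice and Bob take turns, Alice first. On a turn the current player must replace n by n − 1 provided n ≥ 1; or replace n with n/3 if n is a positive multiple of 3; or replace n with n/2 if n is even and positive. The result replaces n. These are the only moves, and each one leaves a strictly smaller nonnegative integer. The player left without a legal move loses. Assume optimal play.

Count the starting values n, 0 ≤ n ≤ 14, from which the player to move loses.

Use the standard recursion: the mover loses at a terminal position; elsewhere, the mover wins exactly when some move hands the opponent an L position.
n=0: no move → L
n=1: reaches L-position 0 → W
n=2: only reaches 1(W), which is W → L
n=3: reaches L-position 2 → W
n=4: reaches L-position 2 → W
n=5: only reaches 4(W), which is W → L
n=6: reaches L-position 2 → W
n=7: only reaches 6(W), which is W → L
n=8: reaches L-position 7 → W
n=9: only reaches 3(W), 8(W), all W → L
n=10: reaches L-position 5 → W
n=11: only reaches 10(W), which is W → L
n=12: reaches L-position 11 → W
n=13: only reaches 12(W), which is W → L
n=14: reaches L-position 7 → W
L entries with 0 ≤ n ≤ 14: n = 0, 2, 5, 7, 9, 11, 13; that makes 7.

7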